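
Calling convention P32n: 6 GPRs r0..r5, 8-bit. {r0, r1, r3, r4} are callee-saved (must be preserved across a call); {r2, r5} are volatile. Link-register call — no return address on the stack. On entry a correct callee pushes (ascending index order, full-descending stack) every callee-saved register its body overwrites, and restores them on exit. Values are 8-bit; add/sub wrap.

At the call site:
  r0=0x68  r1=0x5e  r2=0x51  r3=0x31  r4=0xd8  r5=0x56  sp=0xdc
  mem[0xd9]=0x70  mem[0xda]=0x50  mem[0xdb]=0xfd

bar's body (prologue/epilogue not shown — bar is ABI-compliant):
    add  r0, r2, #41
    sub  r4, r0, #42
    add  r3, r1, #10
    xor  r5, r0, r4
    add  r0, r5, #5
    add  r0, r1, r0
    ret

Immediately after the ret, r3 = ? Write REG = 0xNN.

prologue: push r0 → mem[0xdb]=0x68, sp=0xdb
prologue: push r3 → mem[0xda]=0x31, sp=0xda
prologue: push r4 → mem[0xd9]=0xd8, sp=0xd9
body[0] add  r0, r2, #41 → r0=0x7a
body[1] sub  r4, r0, #42 → r4=0x50
body[2] add  r3, r1, #10 → r3=0x68
body[3] xor  r5, r0, r4 → r5=0x2a
body[4] add  r0, r5, #5 → r0=0x2f
body[5] add  r0, r1, r0 → r0=0x8d
epilogue: pop r4=0xd8, sp=0xda
epilogue: pop r3=0x31, sp=0xdb
epilogue: pop r0=0x68, sp=0xdc
r3 is callee-saved → restored

REG = 0x31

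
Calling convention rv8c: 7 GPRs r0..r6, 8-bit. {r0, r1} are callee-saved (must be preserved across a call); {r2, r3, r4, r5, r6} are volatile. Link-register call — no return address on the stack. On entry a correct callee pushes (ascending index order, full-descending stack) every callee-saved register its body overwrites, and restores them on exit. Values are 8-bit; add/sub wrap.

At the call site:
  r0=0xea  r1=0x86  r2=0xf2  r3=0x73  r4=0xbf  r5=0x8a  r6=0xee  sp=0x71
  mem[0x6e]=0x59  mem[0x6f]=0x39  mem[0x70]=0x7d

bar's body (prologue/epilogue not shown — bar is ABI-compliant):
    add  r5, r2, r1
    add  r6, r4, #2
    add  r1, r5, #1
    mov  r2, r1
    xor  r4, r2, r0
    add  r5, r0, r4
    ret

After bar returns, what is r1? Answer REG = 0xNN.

prologue: push r1 → mem[0x70]=0x86, sp=0x70
body[0] add  r5, r2, r1 → r5=0x78
body[1] add  r6, r4, #2 → r6=0xc1
body[2] add  r1, r5, #1 → r1=0x79
body[3] mov  r2, r1 → r2=0x79
body[4] xor  r4, r2, r0 → r4=0x93
body[5] add  r5, r0, r4 → r5=0x7d
epilogue: pop r1=0x86, sp=0x71
r1 is callee-saved → restored

REG = 0x86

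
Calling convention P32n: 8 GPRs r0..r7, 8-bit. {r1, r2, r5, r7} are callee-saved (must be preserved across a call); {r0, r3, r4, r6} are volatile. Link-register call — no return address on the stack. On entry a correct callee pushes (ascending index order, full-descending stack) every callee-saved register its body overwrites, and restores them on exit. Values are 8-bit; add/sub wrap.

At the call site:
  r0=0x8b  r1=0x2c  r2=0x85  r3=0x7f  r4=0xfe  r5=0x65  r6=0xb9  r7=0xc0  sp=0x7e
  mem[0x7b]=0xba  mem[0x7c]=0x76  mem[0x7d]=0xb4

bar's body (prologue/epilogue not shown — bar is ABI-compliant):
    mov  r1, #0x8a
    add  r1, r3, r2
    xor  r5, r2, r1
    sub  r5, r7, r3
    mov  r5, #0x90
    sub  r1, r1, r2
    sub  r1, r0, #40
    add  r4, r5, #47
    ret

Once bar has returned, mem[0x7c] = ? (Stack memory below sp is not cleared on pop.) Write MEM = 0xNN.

MEM = 0x65

prologue: push r1 -> mem[0x7d]=0x2c, sp=0x7d
prologue: push r5 -> mem[0x7c]=0x65, sp=0x7c
body[0] mov  r1, #0x8a -> r1=0x8a
body[1] add  r1, r3, r2 -> r1=0x04
body[2] xor  r5, r2, r1 -> r5=0x81
body[3] sub  r5, r7, r3 -> r5=0x41
body[4] mov  r5, #0x90 -> r5=0x90
body[5] sub  r1, r1, r2 -> r1=0x7f
body[6] sub  r1, r0, #40 -> r1=0x63
body[7] add  r4, r5, #47 -> r4=0xbf
epilogue: pop r5=0x65, sp=0x7d
epilogue: pop r1=0x2c, sp=0x7e
prologue pushed ['r1', 'r5'] at ['0x7d', '0x7c']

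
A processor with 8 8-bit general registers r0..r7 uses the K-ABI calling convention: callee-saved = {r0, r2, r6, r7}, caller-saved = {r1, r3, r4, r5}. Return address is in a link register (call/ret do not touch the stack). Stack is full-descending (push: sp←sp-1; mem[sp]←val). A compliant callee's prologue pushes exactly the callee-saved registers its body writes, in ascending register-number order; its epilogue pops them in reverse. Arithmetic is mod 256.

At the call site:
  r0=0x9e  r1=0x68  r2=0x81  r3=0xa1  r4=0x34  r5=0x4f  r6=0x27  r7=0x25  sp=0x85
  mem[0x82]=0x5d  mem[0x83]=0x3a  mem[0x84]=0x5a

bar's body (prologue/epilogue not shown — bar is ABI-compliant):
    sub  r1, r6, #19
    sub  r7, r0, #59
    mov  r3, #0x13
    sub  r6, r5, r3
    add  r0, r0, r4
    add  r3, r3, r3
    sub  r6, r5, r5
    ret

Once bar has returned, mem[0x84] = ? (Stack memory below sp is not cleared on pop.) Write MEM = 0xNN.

prologue: push r0 -> mem[0x84]=0x9e, sp=0x84
prologue: push r6 -> mem[0x83]=0x27, sp=0x83
prologue: push r7 -> mem[0x82]=0x25, sp=0x82
body[0] sub  r1, r6, #19 -> r1=0x14
body[1] sub  r7, r0, #59 -> r7=0x63
body[2] mov  r3, #0x13 -> r3=0x13
body[3] sub  r6, r5, r3 -> r6=0x3c
body[4] add  r0, r0, r4 -> r0=0xd2
body[5] add  r3, r3, r3 -> r3=0x26
body[6] sub  r6, r5, r5 -> r6=0x00
epilogue: pop r7=0x25, sp=0x83
epilogue: pop r6=0x27, sp=0x84
epilogue: pop r0=0x9e, sp=0x85
prologue pushed ['r0', 'r6', 'r7'] at ['0x84', '0x83', '0x82']

MEM = 0x9e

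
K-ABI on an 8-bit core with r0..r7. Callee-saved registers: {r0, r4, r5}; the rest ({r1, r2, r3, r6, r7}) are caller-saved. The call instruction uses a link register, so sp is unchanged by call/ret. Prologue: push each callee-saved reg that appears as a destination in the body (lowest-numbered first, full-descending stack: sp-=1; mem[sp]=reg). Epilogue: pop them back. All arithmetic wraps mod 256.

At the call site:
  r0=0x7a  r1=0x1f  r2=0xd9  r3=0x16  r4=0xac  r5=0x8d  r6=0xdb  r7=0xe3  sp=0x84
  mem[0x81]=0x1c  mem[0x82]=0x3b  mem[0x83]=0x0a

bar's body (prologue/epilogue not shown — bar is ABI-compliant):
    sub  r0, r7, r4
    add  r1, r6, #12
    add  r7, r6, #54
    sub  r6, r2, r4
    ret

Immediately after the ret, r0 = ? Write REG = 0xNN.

prologue: push r0 → mem[0x83]=0x7a, sp=0x83
body[0] sub  r0, r7, r4 → r0=0x37
body[1] add  r1, r6, #12 → r1=0xe7
body[2] add  r7, r6, #54 → r7=0x11
body[3] sub  r6, r2, r4 → r6=0x2d
epilogue: pop r0=0x7a, sp=0x84
r0 is callee-saved → restored

REG = 0x7a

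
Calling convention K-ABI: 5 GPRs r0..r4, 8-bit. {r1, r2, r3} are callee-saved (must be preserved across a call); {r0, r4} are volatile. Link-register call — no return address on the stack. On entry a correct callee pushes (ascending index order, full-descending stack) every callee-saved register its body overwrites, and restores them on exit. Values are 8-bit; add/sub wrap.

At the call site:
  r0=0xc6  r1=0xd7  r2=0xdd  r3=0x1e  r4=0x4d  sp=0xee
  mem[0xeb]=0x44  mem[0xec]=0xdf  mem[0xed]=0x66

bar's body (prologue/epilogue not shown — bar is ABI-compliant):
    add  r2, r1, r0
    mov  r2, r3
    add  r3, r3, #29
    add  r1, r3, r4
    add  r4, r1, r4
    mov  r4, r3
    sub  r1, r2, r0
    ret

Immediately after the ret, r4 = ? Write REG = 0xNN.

prologue: push r1 → mem[0xed]=0xd7, sp=0xed
prologue: push r2 → mem[0xec]=0xdd, sp=0xec
prologue: push r3 → mem[0xeb]=0x1e, sp=0xeb
body[0] add  r2, r1, r0 → r2=0x9d
body[1] mov  r2, r3 → r2=0x1e
body[2] add  r3, r3, #29 → r3=0x3b
body[3] add  r1, r3, r4 → r1=0x88
body[4] add  r4, r1, r4 → r4=0xd5
body[5] mov  r4, r3 → r4=0x3b
body[6] sub  r1, r2, r0 → r1=0x58
epilogue: pop r3=0x1e, sp=0xec
epilogue: pop r2=0xdd, sp=0xed
epilogue: pop r1=0xd7, sp=0xee
r4 is caller-saved → body value

REG = 0x3b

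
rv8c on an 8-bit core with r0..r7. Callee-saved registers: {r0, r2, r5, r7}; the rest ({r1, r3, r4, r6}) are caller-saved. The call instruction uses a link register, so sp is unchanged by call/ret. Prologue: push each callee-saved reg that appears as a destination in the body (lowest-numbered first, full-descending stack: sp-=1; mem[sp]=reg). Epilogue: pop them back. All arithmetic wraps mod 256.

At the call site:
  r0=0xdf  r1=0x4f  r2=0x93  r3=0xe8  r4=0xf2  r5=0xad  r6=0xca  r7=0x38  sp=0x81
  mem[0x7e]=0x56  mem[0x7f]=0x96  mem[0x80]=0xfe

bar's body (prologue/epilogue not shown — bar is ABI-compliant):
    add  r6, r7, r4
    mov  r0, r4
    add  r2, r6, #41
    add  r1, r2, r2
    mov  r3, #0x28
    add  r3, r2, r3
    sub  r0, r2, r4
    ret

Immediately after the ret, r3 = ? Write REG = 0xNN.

prologue: push r0 → mem[0x80]=0xdf, sp=0x80
prologue: push r2 → mem[0x7f]=0x93, sp=0x7f
body[0] add  r6, r7, r4 → r6=0x2a
body[1] mov  r0, r4 → r0=0xf2
body[2] add  r2, r6, #41 → r2=0x53
body[3] add  r1, r2, r2 → r1=0xa6
body[4] mov  r3, #0x28 → r3=0x28
body[5] add  r3, r2, r3 → r3=0x7b
body[6] sub  r0, r2, r4 → r0=0x61
epilogue: pop r2=0x93, sp=0x80
epilogue: pop r0=0xdf, sp=0x81
r3 is caller-saved → body value

REG = 0x7b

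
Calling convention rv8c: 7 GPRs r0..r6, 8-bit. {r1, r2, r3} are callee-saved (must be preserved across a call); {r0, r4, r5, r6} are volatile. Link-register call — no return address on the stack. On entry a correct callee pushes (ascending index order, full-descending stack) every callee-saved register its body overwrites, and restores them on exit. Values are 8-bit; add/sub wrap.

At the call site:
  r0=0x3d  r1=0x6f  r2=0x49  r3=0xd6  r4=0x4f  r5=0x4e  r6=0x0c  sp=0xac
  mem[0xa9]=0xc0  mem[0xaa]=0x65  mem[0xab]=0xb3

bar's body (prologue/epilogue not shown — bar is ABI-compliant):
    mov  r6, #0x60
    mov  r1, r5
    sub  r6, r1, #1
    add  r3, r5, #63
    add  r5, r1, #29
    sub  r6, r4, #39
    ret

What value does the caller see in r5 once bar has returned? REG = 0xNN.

REG = 0x6b

prologue: push r1 → mem[0xab]=0x6f, sp=0xab
prologue: push r3 → mem[0xaa]=0xd6, sp=0xaa
body[0] mov  r6, #0x60 → r6=0x60
body[1] mov  r1, r5 → r1=0x4e
body[2] sub  r6, r1, #1 → r6=0x4d
body[3] add  r3, r5, #63 → r3=0x8d
body[4] add  r5, r1, #29 → r5=0x6b
body[5] sub  r6, r4, #39 → r6=0x28
epilogue: pop r3=0xd6, sp=0xab
epilogue: pop r1=0x6f, sp=0xac
r5 is caller-saved → body value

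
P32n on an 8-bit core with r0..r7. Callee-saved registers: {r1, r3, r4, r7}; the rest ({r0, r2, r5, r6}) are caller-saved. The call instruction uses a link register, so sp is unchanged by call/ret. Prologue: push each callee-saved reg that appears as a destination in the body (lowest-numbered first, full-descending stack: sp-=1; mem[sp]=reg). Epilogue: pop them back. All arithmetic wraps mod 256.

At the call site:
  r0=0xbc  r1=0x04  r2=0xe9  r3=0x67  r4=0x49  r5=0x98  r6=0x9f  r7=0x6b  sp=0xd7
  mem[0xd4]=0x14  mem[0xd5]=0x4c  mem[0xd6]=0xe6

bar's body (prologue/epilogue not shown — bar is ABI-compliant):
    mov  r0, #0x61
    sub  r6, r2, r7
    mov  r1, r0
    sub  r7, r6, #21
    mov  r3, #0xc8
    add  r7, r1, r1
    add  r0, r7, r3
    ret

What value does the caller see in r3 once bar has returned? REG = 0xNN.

REG = 0x67

prologue: push r1 -> mem[0xd6]=0x04, sp=0xd6
prologue: push r3 -> mem[0xd5]=0x67, sp=0xd5
prologue: push r7 -> mem[0xd4]=0x6b, sp=0xd4
body[0] mov  r0, #0x61 -> r0=0x61
body[1] sub  r6, r2, r7 -> r6=0x7e
body[2] mov  r1, r0 -> r1=0x61
body[3] sub  r7, r6, #21 -> r7=0x69
body[4] mov  r3, #0xc8 -> r3=0xc8
body[5] add  r7, r1, r1 -> r7=0xc2
body[6] add  r0, r7, r3 -> r0=0x8a
epilogue: pop r7=0x6b, sp=0xd5
epilogue: pop r3=0x67, sp=0xd6
epilogue: pop r1=0x04, sp=0xd7
r3 is callee-saved -> restored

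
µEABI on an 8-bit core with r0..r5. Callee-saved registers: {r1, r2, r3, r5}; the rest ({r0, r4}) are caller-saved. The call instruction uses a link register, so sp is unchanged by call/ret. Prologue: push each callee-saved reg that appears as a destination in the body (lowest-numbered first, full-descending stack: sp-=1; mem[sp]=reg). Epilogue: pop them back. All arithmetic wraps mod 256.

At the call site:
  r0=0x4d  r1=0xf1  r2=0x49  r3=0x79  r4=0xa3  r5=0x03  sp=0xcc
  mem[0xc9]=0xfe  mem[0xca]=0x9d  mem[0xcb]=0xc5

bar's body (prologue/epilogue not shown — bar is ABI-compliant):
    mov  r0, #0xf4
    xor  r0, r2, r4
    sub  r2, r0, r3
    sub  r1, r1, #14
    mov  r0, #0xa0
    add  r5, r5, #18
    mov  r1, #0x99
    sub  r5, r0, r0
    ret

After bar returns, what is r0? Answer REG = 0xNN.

REG = 0xa0

prologue: push r1 -> mem[0xcb]=0xf1, sp=0xcb
prologue: push r2 -> mem[0xca]=0x49, sp=0xca
prologue: push r5 -> mem[0xc9]=0x03, sp=0xc9
body[0] mov  r0, #0xf4 -> r0=0xf4
body[1] xor  r0, r2, r4 -> r0=0xea
body[2] sub  r2, r0, r3 -> r2=0x71
body[3] sub  r1, r1, #14 -> r1=0xe3
body[4] mov  r0, #0xa0 -> r0=0xa0
body[5] add  r5, r5, #18 -> r5=0x15
body[6] mov  r1, #0x99 -> r1=0x99
body[7] sub  r5, r0, r0 -> r5=0x00
epilogue: pop r5=0x03, sp=0xca
epilogue: pop r2=0x49, sp=0xcb
epilogue: pop r1=0xf1, sp=0xcc
r0 is caller-saved -> body value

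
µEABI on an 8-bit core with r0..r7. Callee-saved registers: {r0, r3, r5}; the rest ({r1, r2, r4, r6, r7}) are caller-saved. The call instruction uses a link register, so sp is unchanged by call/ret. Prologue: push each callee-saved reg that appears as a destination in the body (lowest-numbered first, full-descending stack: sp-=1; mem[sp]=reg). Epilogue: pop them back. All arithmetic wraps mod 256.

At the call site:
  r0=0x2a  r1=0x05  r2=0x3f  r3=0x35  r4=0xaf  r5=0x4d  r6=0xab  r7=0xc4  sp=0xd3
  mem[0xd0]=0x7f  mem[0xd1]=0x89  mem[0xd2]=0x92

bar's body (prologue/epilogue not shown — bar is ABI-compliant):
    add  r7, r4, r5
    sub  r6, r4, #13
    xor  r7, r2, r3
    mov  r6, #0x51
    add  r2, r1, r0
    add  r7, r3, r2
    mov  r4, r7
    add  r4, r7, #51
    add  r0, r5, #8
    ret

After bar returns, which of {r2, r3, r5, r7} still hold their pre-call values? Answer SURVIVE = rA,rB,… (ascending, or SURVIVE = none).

SURVIVE = r3,r5

prologue: push r0 → mem[0xd2]=0x2a, sp=0xd2
body[0] add  r7, r4, r5 → r7=0xfc
body[1] sub  r6, r4, #13 → r6=0xa2
body[2] xor  r7, r2, r3 → r7=0x0a
body[3] mov  r6, #0x51 → r6=0x51
body[4] add  r2, r1, r0 → r2=0x2f
body[5] add  r7, r3, r2 → r7=0x64
body[6] mov  r4, r7 → r4=0x64
body[7] add  r4, r7, #51 → r4=0x97
body[8] add  r0, r5, #8 → r0=0x55
epilogue: pop r0=0x2a, sp=0xd3
r2: caller-saved, written=True
r3: callee-saved, written=False
r5: callee-saved, written=False
r7: caller-saved, written=True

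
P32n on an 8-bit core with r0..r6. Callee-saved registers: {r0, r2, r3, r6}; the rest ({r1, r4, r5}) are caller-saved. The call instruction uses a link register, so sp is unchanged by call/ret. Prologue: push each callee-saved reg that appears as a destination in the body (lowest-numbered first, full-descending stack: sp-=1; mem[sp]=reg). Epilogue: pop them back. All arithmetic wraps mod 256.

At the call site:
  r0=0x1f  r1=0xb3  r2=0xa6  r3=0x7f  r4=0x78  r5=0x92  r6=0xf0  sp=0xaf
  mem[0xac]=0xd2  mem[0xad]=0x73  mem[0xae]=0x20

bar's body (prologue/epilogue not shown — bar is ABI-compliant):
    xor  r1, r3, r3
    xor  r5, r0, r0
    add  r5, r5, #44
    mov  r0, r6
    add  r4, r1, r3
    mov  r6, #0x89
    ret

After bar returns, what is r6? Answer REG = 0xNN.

REG = 0xf0

prologue: push r0 -> mem[0xae]=0x1f, sp=0xae
prologue: push r6 -> mem[0xad]=0xf0, sp=0xad
body[0] xor  r1, r3, r3 -> r1=0x00
body[1] xor  r5, r0, r0 -> r5=0x00
body[2] add  r5, r5, #44 -> r5=0x2c
body[3] mov  r0, r6 -> r0=0xf0
body[4] add  r4, r1, r3 -> r4=0x7f
body[5] mov  r6, #0x89 -> r6=0x89
epilogue: pop r6=0xf0, sp=0xae
epilogue: pop r0=0x1f, sp=0xaf
r6 is callee-saved -> restored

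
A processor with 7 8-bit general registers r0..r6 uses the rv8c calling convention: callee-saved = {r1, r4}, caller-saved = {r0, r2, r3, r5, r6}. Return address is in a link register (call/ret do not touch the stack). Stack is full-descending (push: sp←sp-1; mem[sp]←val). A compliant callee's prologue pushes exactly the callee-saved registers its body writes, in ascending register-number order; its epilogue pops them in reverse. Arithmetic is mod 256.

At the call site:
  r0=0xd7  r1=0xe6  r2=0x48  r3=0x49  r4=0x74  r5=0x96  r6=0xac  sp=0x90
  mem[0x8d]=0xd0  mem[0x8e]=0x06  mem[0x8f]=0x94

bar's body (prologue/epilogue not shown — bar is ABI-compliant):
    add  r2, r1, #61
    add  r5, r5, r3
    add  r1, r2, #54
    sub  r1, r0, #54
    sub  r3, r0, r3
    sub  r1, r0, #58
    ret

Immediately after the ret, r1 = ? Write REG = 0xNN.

prologue: push r1 -> mem[0x8f]=0xe6, sp=0x8f
body[0] add  r2, r1, #61 -> r2=0x23
body[1] add  r5, r5, r3 -> r5=0xdf
body[2] add  r1, r2, #54 -> r1=0x59
body[3] sub  r1, r0, #54 -> r1=0xa1
body[4] sub  r3, r0, r3 -> r3=0x8e
body[5] sub  r1, r0, #58 -> r1=0x9d
epilogue: pop r1=0xe6, sp=0x90
r1 is callee-saved -> restored

REG = 0xe6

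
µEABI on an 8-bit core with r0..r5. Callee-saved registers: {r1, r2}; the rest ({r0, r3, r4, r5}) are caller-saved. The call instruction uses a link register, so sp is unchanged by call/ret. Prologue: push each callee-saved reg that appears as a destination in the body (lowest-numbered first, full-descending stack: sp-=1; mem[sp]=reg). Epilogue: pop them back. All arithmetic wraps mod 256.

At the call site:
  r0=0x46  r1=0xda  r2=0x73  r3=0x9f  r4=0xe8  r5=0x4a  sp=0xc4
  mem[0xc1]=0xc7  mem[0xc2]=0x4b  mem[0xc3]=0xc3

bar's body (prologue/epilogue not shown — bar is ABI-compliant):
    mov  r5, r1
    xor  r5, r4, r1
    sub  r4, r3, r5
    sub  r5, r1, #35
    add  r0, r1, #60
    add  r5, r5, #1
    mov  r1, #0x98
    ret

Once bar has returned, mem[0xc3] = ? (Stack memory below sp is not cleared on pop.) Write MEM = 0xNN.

MEM = 0xda

prologue: push r1 → mem[0xc3]=0xda, sp=0xc3
body[0] mov  r5, r1 → r5=0xda
body[1] xor  r5, r4, r1 → r5=0x32
body[2] sub  r4, r3, r5 → r4=0x6d
body[3] sub  r5, r1, #35 → r5=0xb7
body[4] add  r0, r1, #60 → r0=0x16
body[5] add  r5, r5, #1 → r5=0xb8
body[6] mov  r1, #0x98 → r1=0x98
epilogue: pop r1=0xda, sp=0xc4
prologue pushed ['r1'] at ['0xc3']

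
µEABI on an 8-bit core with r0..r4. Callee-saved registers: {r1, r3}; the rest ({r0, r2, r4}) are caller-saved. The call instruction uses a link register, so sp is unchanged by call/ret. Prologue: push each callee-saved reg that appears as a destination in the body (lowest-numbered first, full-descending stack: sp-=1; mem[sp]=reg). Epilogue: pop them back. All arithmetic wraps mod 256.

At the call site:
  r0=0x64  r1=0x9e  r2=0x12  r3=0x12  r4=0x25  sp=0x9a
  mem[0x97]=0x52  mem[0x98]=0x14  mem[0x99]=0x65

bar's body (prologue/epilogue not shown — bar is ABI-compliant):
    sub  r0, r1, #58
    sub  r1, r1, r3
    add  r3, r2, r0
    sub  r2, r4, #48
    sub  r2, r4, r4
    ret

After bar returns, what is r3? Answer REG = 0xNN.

REG = 0x12

prologue: push r1 → mem[0x99]=0x9e, sp=0x99
prologue: push r3 → mem[0x98]=0x12, sp=0x98
body[0] sub  r0, r1, #58 → r0=0x64
body[1] sub  r1, r1, r3 → r1=0x8c
body[2] add  r3, r2, r0 → r3=0x76
body[3] sub  r2, r4, #48 → r2=0xf5
body[4] sub  r2, r4, r4 → r2=0x00
epilogue: pop r3=0x12, sp=0x99
epilogue: pop r1=0x9e, sp=0x9a
r3 is callee-saved → restored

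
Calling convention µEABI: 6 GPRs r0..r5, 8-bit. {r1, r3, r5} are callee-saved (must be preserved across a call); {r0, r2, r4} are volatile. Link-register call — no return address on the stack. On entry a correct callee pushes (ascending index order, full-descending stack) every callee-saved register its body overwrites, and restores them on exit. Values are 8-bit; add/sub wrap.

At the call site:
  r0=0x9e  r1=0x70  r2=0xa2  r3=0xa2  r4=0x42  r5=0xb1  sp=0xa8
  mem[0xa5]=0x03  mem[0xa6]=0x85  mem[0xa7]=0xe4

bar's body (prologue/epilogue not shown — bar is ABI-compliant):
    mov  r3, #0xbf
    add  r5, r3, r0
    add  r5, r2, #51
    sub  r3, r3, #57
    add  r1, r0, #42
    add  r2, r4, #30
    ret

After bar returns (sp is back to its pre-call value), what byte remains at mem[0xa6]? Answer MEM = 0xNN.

MEM = 0xa2

prologue: push r1 → mem[0xa7]=0x70, sp=0xa7
prologue: push r3 → mem[0xa6]=0xa2, sp=0xa6
prologue: push r5 → mem[0xa5]=0xb1, sp=0xa5
body[0] mov  r3, #0xbf → r3=0xbf
body[1] add  r5, r3, r0 → r5=0x5d
body[2] add  r5, r2, #51 → r5=0xd5
body[3] sub  r3, r3, #57 → r3=0x86
body[4] add  r1, r0, #42 → r1=0xc8
body[5] add  r2, r4, #30 → r2=0x60
epilogue: pop r5=0xb1, sp=0xa6
epilogue: pop r3=0xa2, sp=0xa7
epilogue: pop r1=0x70, sp=0xa8
prologue pushed ['r1', 'r3', 'r5'] at ['0xa7', '0xa6', '0xa5']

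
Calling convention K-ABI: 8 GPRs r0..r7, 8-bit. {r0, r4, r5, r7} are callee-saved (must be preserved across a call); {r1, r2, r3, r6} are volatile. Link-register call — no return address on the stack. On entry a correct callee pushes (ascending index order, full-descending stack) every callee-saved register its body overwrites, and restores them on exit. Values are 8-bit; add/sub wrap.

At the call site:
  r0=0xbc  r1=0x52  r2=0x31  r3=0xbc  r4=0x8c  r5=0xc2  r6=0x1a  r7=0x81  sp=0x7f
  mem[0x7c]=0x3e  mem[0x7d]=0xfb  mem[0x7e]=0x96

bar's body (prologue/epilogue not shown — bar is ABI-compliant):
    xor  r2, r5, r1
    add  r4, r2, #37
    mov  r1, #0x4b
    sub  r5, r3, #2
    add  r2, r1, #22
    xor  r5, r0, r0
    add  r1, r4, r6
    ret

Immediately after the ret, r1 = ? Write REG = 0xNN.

REG = 0xcf

prologue: push r4 -> mem[0x7e]=0x8c, sp=0x7e
prologue: push r5 -> mem[0x7d]=0xc2, sp=0x7d
body[0] xor  r2, r5, r1 -> r2=0x90
body[1] add  r4, r2, #37 -> r4=0xb5
body[2] mov  r1, #0x4b -> r1=0x4b
body[3] sub  r5, r3, #2 -> r5=0xba
body[4] add  r2, r1, #22 -> r2=0x61
body[5] xor  r5, r0, r0 -> r5=0x00
body[6] add  r1, r4, r6 -> r1=0xcf
epilogue: pop r5=0xc2, sp=0x7e
epilogue: pop r4=0x8c, sp=0x7f
r1 is caller-saved -> body value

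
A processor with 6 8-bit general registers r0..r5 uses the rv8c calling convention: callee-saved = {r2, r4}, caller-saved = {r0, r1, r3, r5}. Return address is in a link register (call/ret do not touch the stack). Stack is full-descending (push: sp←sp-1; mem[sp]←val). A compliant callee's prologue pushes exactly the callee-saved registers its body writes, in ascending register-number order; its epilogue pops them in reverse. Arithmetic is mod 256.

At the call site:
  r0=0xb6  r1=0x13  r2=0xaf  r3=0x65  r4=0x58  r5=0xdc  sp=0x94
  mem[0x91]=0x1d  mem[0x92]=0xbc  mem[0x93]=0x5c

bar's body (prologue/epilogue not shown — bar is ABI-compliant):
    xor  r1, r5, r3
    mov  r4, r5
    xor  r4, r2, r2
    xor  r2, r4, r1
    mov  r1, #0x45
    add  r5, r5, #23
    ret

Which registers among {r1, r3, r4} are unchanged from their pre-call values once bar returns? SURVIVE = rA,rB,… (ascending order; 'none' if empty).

prologue: push r2 -> mem[0x93]=0xaf, sp=0x93
prologue: push r4 -> mem[0x92]=0x58, sp=0x92
body[0] xor  r1, r5, r3 -> r1=0xb9
body[1] mov  r4, r5 -> r4=0xdc
body[2] xor  r4, r2, r2 -> r4=0x00
body[3] xor  r2, r4, r1 -> r2=0xb9
body[4] mov  r1, #0x45 -> r1=0x45
body[5] add  r5, r5, #23 -> r5=0xf3
epilogue: pop r4=0x58, sp=0x93
epilogue: pop r2=0xaf, sp=0x94
r1: caller-saved, written=True
r3: caller-saved, written=False
r4: callee-saved, written=True

SURVIVE = r3,r4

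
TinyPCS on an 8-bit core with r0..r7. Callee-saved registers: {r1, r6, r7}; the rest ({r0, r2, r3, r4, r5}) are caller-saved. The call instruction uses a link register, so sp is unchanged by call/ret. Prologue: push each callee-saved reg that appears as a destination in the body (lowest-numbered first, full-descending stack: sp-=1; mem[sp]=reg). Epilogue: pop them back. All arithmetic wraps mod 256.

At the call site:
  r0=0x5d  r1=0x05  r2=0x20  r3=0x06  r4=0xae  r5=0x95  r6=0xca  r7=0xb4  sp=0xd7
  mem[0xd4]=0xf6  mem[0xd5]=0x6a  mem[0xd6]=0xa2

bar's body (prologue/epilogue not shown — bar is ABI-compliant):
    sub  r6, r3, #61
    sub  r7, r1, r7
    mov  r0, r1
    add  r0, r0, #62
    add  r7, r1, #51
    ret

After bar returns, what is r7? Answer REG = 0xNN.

REG = 0xb4

prologue: push r6 → mem[0xd6]=0xca, sp=0xd6
prologue: push r7 → mem[0xd5]=0xb4, sp=0xd5
body[0] sub  r6, r3, #61 → r6=0xc9
body[1] sub  r7, r1, r7 → r7=0x51
body[2] mov  r0, r1 → r0=0x05
body[3] add  r0, r0, #62 → r0=0x43
body[4] add  r7, r1, #51 → r7=0x38
epilogue: pop r7=0xb4, sp=0xd6
epilogue: pop r6=0xca, sp=0xd7
r7 is callee-saved → restored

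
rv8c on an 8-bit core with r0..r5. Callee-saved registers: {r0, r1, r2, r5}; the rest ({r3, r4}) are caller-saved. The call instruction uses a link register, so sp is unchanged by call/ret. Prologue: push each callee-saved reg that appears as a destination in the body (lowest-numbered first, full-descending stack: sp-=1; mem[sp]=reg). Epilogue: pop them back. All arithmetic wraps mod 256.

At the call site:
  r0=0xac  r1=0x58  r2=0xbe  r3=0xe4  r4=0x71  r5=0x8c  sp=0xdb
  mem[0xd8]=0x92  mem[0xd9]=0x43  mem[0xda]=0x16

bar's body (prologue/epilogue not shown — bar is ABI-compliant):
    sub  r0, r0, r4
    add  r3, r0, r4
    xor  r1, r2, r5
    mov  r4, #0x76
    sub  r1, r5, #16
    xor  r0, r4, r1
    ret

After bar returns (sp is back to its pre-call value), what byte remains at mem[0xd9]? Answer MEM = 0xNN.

MEM = 0x58

prologue: push r0 → mem[0xda]=0xac, sp=0xda
prologue: push r1 → mem[0xd9]=0x58, sp=0xd9
body[0] sub  r0, r0, r4 → r0=0x3b
body[1] add  r3, r0, r4 → r3=0xac
body[2] xor  r1, r2, r5 → r1=0x32
body[3] mov  r4, #0x76 → r4=0x76
body[4] sub  r1, r5, #16 → r1=0x7c
body[5] xor  r0, r4, r1 → r0=0x0a
epilogue: pop r1=0x58, sp=0xda
epilogue: pop r0=0xac, sp=0xdb
prologue pushed ['r0', 'r1'] at ['0xda', '0xd9']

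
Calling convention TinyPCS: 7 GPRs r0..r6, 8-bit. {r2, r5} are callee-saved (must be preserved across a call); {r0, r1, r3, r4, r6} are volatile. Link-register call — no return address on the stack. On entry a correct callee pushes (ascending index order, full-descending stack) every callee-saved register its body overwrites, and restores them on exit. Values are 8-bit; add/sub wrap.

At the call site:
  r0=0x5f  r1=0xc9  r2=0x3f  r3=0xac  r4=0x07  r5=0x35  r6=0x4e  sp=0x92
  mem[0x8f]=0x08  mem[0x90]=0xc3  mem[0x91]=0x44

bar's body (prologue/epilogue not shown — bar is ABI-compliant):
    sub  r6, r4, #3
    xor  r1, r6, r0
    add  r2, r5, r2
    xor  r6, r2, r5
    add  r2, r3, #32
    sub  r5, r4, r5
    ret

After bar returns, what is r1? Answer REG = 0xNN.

REG = 0x5b

prologue: push r2 -> mem[0x91]=0x3f, sp=0x91
prologue: push r5 -> mem[0x90]=0x35, sp=0x90
body[0] sub  r6, r4, #3 -> r6=0x04
body[1] xor  r1, r6, r0 -> r1=0x5b
body[2] add  r2, r5, r2 -> r2=0x74
body[3] xor  r6, r2, r5 -> r6=0x41
body[4] add  r2, r3, #32 -> r2=0xcc
body[5] sub  r5, r4, r5 -> r5=0xd2
epilogue: pop r5=0x35, sp=0x91
epilogue: pop r2=0x3f, sp=0x92
r1 is caller-saved -> body value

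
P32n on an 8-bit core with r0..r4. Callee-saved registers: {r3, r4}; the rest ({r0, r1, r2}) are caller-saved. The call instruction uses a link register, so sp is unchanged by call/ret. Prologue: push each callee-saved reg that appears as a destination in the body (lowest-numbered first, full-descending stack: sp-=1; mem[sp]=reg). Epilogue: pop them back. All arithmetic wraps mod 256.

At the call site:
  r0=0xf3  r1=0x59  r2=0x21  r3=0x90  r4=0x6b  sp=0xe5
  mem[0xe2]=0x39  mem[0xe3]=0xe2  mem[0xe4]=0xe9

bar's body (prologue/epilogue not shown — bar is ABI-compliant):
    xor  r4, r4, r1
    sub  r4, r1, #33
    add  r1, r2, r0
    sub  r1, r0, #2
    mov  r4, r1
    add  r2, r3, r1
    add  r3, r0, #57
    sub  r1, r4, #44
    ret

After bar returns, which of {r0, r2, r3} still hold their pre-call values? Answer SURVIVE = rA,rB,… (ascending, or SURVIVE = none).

prologue: push r3 → mem[0xe4]=0x90, sp=0xe4
prologue: push r4 → mem[0xe3]=0x6b, sp=0xe3
body[0] xor  r4, r4, r1 → r4=0x32
body[1] sub  r4, r1, #33 → r4=0x38
body[2] add  r1, r2, r0 → r1=0x14
body[3] sub  r1, r0, #2 → r1=0xf1
body[4] mov  r4, r1 → r4=0xf1
body[5] add  r2, r3, r1 → r2=0x81
body[6] add  r3, r0, #57 → r3=0x2c
body[7] sub  r1, r4, #44 → r1=0xc5
epilogue: pop r4=0x6b, sp=0xe4
epilogue: pop r3=0x90, sp=0xe5
r0: caller-saved, written=False
r2: caller-saved, written=True
r3: callee-saved, written=True

SURVIVE = r0,r3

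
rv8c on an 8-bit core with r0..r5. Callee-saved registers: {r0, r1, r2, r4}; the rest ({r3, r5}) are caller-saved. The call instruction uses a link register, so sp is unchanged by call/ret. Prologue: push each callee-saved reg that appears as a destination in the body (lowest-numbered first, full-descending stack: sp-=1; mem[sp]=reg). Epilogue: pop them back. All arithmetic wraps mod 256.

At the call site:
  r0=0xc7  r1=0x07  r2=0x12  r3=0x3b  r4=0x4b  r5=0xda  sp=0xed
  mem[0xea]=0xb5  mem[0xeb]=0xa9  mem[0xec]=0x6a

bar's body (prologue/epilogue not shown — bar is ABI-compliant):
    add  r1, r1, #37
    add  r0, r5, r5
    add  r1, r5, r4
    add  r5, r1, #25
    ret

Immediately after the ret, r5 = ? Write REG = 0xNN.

REG = 0x3e

prologue: push r0 → mem[0xec]=0xc7, sp=0xec
prologue: push r1 → mem[0xeb]=0x07, sp=0xeb
body[0] add  r1, r1, #37 → r1=0x2c
body[1] add  r0, r5, r5 → r0=0xb4
body[2] add  r1, r5, r4 → r1=0x25
body[3] add  r5, r1, #25 → r5=0x3e
epilogue: pop r1=0x07, sp=0xec
epilogue: pop r0=0xc7, sp=0xed
r5 is caller-saved → body value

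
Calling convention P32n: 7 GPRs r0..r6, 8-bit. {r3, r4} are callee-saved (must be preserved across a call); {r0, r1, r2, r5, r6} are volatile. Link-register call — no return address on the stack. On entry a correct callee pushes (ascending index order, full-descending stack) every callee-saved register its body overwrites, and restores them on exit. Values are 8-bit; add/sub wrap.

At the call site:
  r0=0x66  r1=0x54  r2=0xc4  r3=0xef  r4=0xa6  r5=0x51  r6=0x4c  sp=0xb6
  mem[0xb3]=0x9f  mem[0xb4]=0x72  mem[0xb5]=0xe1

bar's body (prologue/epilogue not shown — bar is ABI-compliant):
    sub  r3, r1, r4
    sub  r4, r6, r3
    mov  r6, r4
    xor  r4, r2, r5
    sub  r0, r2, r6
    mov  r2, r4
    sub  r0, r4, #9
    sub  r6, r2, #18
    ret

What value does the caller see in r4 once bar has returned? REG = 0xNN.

prologue: push r3 -> mem[0xb5]=0xef, sp=0xb5
prologue: push r4 -> mem[0xb4]=0xa6, sp=0xb4
body[0] sub  r3, r1, r4 -> r3=0xae
body[1] sub  r4, r6, r3 -> r4=0x9e
body[2] mov  r6, r4 -> r6=0x9e
body[3] xor  r4, r2, r5 -> r4=0x95
body[4] sub  r0, r2, r6 -> r0=0x26
body[5] mov  r2, r4 -> r2=0x95
body[6] sub  r0, r4, #9 -> r0=0x8c
body[7] sub  r6, r2, #18 -> r6=0x83
epilogue: pop r4=0xa6, sp=0xb5
epilogue: pop r3=0xef, sp=0xb6
r4 is callee-saved -> restored

REG = 0xa6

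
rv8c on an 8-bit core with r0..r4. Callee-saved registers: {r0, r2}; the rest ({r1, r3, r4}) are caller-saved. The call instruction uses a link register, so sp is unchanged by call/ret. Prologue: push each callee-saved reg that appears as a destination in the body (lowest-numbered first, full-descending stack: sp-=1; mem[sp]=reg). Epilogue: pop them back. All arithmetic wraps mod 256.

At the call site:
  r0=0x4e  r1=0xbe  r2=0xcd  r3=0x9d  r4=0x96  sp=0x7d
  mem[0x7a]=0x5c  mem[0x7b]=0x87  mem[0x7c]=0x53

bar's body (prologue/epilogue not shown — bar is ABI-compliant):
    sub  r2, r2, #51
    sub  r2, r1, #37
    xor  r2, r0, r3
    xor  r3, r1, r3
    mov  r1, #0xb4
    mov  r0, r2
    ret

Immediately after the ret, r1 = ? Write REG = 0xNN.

prologue: push r0 -> mem[0x7c]=0x4e, sp=0x7c
prologue: push r2 -> mem[0x7b]=0xcd, sp=0x7b
body[0] sub  r2, r2, #51 -> r2=0x9a
body[1] sub  r2, r1, #37 -> r2=0x99
body[2] xor  r2, r0, r3 -> r2=0xd3
body[3] xor  r3, r1, r3 -> r3=0x23
body[4] mov  r1, #0xb4 -> r1=0xb4
body[5] mov  r0, r2 -> r0=0xd3
epilogue: pop r2=0xcd, sp=0x7c
epilogue: pop r0=0x4e, sp=0x7d
r1 is caller-saved -> body value

REG = 0xb4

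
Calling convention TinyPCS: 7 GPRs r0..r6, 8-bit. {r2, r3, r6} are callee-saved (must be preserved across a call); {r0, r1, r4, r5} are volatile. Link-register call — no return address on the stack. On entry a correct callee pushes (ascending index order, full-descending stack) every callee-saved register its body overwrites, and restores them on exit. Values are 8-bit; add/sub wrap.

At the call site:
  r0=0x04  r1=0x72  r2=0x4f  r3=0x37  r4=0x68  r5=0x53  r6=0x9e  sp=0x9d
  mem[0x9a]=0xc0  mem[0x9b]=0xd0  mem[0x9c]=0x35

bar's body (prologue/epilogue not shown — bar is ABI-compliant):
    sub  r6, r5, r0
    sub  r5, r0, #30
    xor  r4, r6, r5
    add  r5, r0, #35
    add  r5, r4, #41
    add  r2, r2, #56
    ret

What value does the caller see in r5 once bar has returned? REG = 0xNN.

prologue: push r2 → mem[0x9c]=0x4f, sp=0x9c
prologue: push r6 → mem[0x9b]=0x9e, sp=0x9b
body[0] sub  r6, r5, r0 → r6=0x4f
body[1] sub  r5, r0, #30 → r5=0xe6
body[2] xor  r4, r6, r5 → r4=0xa9
body[3] add  r5, r0, #35 → r5=0x27
body[4] add  r5, r4, #41 → r5=0xd2
body[5] add  r2, r2, #56 → r2=0x87
epilogue: pop r6=0x9e, sp=0x9c
epilogue: pop r2=0x4f, sp=0x9d
r5 is caller-saved → body value

REG = 0xd2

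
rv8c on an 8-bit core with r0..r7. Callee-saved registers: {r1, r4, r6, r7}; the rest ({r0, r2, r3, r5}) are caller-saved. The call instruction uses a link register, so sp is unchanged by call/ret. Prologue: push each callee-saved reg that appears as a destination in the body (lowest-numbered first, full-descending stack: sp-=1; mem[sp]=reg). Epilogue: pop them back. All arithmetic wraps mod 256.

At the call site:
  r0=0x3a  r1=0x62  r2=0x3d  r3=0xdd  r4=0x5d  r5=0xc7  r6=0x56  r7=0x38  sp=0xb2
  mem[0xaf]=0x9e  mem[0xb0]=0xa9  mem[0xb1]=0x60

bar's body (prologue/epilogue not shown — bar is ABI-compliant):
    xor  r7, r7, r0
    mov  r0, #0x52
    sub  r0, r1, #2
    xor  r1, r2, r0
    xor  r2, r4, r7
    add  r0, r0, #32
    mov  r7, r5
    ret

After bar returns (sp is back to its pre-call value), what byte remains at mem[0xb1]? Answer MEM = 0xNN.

prologue: push r1 → mem[0xb1]=0x62, sp=0xb1
prologue: push r7 → mem[0xb0]=0x38, sp=0xb0
body[0] xor  r7, r7, r0 → r7=0x02
body[1] mov  r0, #0x52 → r0=0x52
body[2] sub  r0, r1, #2 → r0=0x60
body[3] xor  r1, r2, r0 → r1=0x5d
body[4] xor  r2, r4, r7 → r2=0x5f
body[5] add  r0, r0, #32 → r0=0x80
body[6] mov  r7, r5 → r7=0xc7
epilogue: pop r7=0x38, sp=0xb1
epilogue: pop r1=0x62, sp=0xb2
prologue pushed ['r1', 'r7'] at ['0xb1', '0xb0']

MEM = 0x62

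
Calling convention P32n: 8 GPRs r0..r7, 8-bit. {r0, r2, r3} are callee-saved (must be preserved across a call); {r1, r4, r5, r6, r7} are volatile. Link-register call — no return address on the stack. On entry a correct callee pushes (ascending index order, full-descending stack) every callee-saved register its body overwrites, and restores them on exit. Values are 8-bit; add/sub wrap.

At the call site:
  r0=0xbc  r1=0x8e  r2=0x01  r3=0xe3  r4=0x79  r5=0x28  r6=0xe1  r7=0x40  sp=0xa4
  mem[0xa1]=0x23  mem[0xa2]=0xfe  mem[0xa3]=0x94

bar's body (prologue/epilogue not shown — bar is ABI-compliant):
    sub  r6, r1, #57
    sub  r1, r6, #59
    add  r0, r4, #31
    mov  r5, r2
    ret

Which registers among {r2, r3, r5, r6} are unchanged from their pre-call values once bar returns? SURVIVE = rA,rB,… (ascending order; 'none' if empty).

SURVIVE = r2,r3

prologue: push r0 -> mem[0xa3]=0xbc, sp=0xa3
body[0] sub  r6, r1, #57 -> r6=0x55
body[1] sub  r1, r6, #59 -> r1=0x1a
body[2] add  r0, r4, #31 -> r0=0x98
body[3] mov  r5, r2 -> r5=0x01
epilogue: pop r0=0xbc, sp=0xa4
r2: callee-saved, written=False
r3: callee-saved, written=False
r5: caller-saved, written=True
r6: caller-saved, written=True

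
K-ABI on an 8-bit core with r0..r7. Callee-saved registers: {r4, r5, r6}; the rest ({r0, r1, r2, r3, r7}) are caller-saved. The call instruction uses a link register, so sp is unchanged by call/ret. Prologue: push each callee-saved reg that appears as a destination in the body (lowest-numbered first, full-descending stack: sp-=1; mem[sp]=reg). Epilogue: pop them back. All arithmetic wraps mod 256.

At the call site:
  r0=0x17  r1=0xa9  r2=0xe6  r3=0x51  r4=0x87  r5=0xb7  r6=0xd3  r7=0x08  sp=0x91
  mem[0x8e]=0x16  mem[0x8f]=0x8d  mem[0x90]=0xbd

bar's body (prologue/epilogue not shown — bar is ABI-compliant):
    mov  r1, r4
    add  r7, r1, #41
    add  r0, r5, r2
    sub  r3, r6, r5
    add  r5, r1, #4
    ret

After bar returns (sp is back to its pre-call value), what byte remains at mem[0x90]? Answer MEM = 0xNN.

MEM = 0xb7

prologue: push r5 -> mem[0x90]=0xb7, sp=0x90
body[0] mov  r1, r4 -> r1=0x87
body[1] add  r7, r1, #41 -> r7=0xb0
body[2] add  r0, r5, r2 -> r0=0x9d
body[3] sub  r3, r6, r5 -> r3=0x1c
body[4] add  r5, r1, #4 -> r5=0x8b
epilogue: pop r5=0xb7, sp=0x91
prologue pushed ['r5'] at ['0x90']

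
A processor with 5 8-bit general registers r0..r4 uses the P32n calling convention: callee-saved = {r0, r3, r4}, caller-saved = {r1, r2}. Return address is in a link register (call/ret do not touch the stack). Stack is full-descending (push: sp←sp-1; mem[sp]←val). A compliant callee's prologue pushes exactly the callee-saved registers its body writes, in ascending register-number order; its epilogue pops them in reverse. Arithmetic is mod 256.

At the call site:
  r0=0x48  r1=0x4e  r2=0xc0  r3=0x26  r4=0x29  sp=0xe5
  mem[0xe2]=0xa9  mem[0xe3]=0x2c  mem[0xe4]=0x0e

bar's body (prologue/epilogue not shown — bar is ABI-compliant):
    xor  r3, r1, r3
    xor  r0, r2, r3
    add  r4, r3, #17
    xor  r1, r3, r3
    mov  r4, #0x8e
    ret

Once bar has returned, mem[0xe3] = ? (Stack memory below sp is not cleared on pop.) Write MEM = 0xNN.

MEM = 0x26

prologue: push r0 → mem[0xe4]=0x48, sp=0xe4
prologue: push r3 → mem[0xe3]=0x26, sp=0xe3
prologue: push r4 → mem[0xe2]=0x29, sp=0xe2
body[0] xor  r3, r1, r3 → r3=0x68
body[1] xor  r0, r2, r3 → r0=0xa8
body[2] add  r4, r3, #17 → r4=0x79
body[3] xor  r1, r3, r3 → r1=0x00
body[4] mov  r4, #0x8e → r4=0x8e
epilogue: pop r4=0x29, sp=0xe3
epilogue: pop r3=0x26, sp=0xe4
epilogue: pop r0=0x48, sp=0xe5
prologue pushed ['r0', 'r3', 'r4'] at ['0xe4', '0xe3', '0xe2']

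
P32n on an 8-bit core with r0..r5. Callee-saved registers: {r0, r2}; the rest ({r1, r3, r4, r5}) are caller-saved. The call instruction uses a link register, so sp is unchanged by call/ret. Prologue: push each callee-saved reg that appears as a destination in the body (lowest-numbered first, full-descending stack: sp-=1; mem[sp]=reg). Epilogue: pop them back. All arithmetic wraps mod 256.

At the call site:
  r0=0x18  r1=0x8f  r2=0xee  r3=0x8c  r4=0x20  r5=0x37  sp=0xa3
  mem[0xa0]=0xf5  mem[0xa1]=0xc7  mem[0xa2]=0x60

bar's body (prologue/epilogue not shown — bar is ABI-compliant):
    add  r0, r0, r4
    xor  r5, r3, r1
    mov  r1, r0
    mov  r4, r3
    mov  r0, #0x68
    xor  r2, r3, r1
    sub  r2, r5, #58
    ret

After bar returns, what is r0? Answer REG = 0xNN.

REG = 0x18

prologue: push r0 → mem[0xa2]=0x18, sp=0xa2
prologue: push r2 → mem[0xa1]=0xee, sp=0xa1
body[0] add  r0, r0, r4 → r0=0x38
body[1] xor  r5, r3, r1 → r5=0x03
body[2] mov  r1, r0 → r1=0x38
body[3] mov  r4, r3 → r4=0x8c
body[4] mov  r0, #0x68 → r0=0x68
body[5] xor  r2, r3, r1 → r2=0xb4
body[6] sub  r2, r5, #58 → r2=0xc9
epilogue: pop r2=0xee, sp=0xa2
epilogue: pop r0=0x18, sp=0xa3
r0 is callee-saved → restored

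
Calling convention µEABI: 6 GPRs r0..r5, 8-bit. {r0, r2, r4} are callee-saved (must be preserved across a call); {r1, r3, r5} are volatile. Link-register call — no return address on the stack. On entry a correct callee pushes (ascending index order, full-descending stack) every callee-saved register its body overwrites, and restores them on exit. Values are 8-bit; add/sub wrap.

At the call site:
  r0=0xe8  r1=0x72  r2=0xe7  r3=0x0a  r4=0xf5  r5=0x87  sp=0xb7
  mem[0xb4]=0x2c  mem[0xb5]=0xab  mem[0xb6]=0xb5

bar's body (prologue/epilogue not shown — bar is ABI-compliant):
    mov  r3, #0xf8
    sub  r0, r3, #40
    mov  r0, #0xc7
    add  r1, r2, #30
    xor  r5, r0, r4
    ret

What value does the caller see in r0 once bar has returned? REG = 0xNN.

REG = 0xe8

prologue: push r0 → mem[0xb6]=0xe8, sp=0xb6
body[0] mov  r3, #0xf8 → r3=0xf8
body[1] sub  r0, r3, #40 → r0=0xd0
body[2] mov  r0, #0xc7 → r0=0xc7
body[3] add  r1, r2, #30 → r1=0x05
body[4] xor  r5, r0, r4 → r5=0x32
epilogue: pop r0=0xe8, sp=0xb7
r0 is callee-saved → restored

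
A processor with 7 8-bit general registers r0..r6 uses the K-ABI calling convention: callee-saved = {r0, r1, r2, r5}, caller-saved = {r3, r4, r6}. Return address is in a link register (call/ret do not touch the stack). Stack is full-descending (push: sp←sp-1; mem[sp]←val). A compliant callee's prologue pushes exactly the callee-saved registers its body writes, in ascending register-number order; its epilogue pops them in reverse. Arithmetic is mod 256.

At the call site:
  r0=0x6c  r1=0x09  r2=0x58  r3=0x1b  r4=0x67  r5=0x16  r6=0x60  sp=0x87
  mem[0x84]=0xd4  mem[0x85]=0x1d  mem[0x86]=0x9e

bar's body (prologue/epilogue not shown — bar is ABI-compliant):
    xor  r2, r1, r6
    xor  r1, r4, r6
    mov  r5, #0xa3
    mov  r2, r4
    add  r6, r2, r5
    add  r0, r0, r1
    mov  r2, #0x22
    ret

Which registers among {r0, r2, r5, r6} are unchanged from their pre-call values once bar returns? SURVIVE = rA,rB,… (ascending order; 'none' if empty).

SURVIVE = r0,r2,r5

prologue: push r0 -> mem[0x86]=0x6c, sp=0x86
prologue: push r1 -> mem[0x85]=0x09, sp=0x85
prologue: push r2 -> mem[0x84]=0x58, sp=0x84
prologue: push r5 -> mem[0x83]=0x16, sp=0x83
body[0] xor  r2, r1, r6 -> r2=0x69
body[1] xor  r1, r4, r6 -> r1=0x07
body[2] mov  r5, #0xa3 -> r5=0xa3
body[3] mov  r2, r4 -> r2=0x67
body[4] add  r6, r2, r5 -> r6=0x0a
body[5] add  r0, r0, r1 -> r0=0x73
body[6] mov  r2, #0x22 -> r2=0x22
epilogue: pop r5=0x16, sp=0x84
epilogue: pop r2=0x58, sp=0x85
epilogue: pop r1=0x09, sp=0x86
epilogue: pop r0=0x6c, sp=0x87
r0: callee-saved, written=True
r2: callee-saved, written=True
r5: callee-saved, written=True
r6: caller-saved, written=True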